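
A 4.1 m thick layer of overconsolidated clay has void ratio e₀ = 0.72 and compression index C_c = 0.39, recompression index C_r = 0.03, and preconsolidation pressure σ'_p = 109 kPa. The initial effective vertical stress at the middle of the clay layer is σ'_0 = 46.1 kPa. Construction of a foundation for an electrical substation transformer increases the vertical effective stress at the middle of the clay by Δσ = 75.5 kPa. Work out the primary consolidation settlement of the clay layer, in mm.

S_c ≈ 70.9 mm

Final effective stress: σ'_f = 46.1 + 75.5 = 121.6 kPa.
σ'_f = 121.6 > σ'_p = 109 kPa, so the stress path crosses the preconsolidation pressure — recompression up to σ'_p, then virgin compression beyond:
S_c = H/(1+e₀)·[C_r·log₁₀(σ'_p/σ'_0) + C_c·log₁₀(σ'_f/σ'_p)]
    = 4.1/1.72 × [0.03×log₁₀(109/46.1) + 0.39×log₁₀(121.6/109)]
    = 2.3837 × [0.011212 + 0.018528] = 0.07089 m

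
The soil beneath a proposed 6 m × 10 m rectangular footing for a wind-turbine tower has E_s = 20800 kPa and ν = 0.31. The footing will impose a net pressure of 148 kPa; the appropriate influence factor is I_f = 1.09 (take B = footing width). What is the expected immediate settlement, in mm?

S_e ≈ 42.1 mm

Immediate (elastic) settlement: S_e = q·B·(1−ν²)/E_s · I_f.
S_e = 148 × 6 × (1 − 0.31²) / 20800 × 1.09
    = 148 × 6 × 0.9039 / 20800 × 1.09
    = 0.04206 m = 42.06 mm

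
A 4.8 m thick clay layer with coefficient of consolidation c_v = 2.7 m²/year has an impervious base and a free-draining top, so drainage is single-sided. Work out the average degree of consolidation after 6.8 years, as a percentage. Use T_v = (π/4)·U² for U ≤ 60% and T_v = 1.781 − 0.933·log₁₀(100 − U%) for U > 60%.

U ≈ 88.7 %

Drainage path length: H_d = H = 4.8 m (single drainage).
T_v = c_v·t/H_d² = 2.7×6.8/4.8² = 0.79688.
T_v = 0.79688 corresponds to the U > 60% branch:
U = 1 − 10^((1.781 − T_v)/0.933)/100 = 0.8866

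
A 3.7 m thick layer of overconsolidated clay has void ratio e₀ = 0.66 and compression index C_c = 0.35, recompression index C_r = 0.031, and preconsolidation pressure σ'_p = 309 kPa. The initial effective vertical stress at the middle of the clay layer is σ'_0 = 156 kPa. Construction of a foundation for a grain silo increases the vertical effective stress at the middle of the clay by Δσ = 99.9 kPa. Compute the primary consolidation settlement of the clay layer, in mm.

Final effective stress: σ'_f = 156 + 99.9 = 255.9 kPa.
σ'_f = 255.9 ≤ σ'_p = 309 kPa, so the clay remains overconsolidated and only the recompression index applies:
S_c = C_r·H/(1+e₀)·log₁₀(σ'_f/σ'_0) = 0.031×3.7/1.66×log₁₀(255.9/156)
    = 0.069096 × 0.21495 = 0.01485 m

S_c ≈ 14.9 mm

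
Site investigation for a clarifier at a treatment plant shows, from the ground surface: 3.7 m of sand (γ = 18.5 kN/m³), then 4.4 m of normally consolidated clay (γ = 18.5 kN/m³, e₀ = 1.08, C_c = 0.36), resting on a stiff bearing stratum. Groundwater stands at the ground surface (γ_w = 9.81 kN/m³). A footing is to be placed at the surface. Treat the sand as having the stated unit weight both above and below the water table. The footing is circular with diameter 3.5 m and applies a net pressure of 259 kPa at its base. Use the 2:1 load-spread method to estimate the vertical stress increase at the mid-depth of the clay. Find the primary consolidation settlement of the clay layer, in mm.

S_c ≈ 176 mm

Mid-depth of clay below the ground surface: z = 3.7 + 4.4/2 = 5.9 m.
Total vertical stress at mid-clay: σ_v = 18.5×3.7 + 18.5×2.2 = 109.15 kPa.
Pore pressure: u = 9.81×(5.9 − 0) = 57.879 kPa.
Initial effective stress: σ'_0 = σ_v − u = 109.15 − 57.879 = 51.271 kPa.
Stress increase at mid-clay by the 2:1 spreading method:
Δσ ≈ qD²/(D+z)² = 259×3.5²/(3.5+5.9)² = 35.907 kPa
Final effective stress: σ'_f = σ'_0 + Δσ = 51.271 + 35.907 = 87.178 kPa.
Normally consolidated clay, so the full stress increment lies on the virgin compression line:
S_c = C_c·H/(1+e₀)·log₁₀(σ'_f/σ'_0) = 0.36×4.4/(1+1.08)×log₁₀(87.178/51.271)
    = 0.76154 × 0.23054 = 0.1756 m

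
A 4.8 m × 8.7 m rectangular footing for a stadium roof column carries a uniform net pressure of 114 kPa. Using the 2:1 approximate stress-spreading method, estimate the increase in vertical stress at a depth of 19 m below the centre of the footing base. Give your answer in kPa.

By the 2:1 method the load spreads at 1 horizontal : 2 vertical, so at depth z the loaded area has grown by z in each plan dimension:
Δσ = qBL/((B+z)(L+z)) = 114×4.8×8.7/((4.8+19)(8.7+19)) = 7.2212 kPa

Δσ_z ≈ 7.22 kPa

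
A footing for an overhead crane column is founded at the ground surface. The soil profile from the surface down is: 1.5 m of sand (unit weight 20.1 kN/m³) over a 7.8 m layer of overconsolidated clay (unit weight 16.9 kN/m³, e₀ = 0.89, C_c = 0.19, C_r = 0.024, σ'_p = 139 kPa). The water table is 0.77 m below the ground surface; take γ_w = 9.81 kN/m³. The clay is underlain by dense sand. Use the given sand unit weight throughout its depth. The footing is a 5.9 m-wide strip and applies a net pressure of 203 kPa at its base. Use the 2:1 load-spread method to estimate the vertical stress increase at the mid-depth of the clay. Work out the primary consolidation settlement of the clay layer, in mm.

S_c ≈ 84.1 mm

Mid-depth of clay below the ground surface: z = 1.5 + 7.8/2 = 5.4 m.
Total vertical stress at mid-clay: σ_v = 20.1×1.5 + 16.9×3.9 = 96.06 kPa.
Pore pressure: u = 9.81×(5.4 − 0.77) = 45.42 kPa.
Initial effective stress: σ'_0 = σ_v − u = 96.06 − 45.42 = 50.64 kPa.
Stress increase at mid-clay by the 2:1 spreading method:
Δσ = qB/(B+z) = 203×5.9/(5.9+5.4) = 105.99 kPa
Final effective stress: σ'_f = 50.64 + 105.99 = 156.63 kPa.
σ'_f = 156.63 > σ'_p = 139 kPa, so the stress path crosses the preconsolidation pressure — recompression up to σ'_p, then virgin compression beyond:
S_c = H/(1+e₀)·[C_r·log₁₀(σ'_p/σ'_0) + C_c·log₁₀(σ'_f/σ'_p)]
    = 7.8/1.89 × [0.024×log₁₀(139/50.64) + 0.19×log₁₀(156.63/139)]
    = 4.127 × [0.010525 + 0.0098534] = 0.0841 m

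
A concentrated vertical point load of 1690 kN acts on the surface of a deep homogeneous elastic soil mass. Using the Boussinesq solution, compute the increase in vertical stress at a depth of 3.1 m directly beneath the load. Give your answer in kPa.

Boussinesq vertical stress below a point load on an elastic half-space:
Δσ_z = 3P/(2πz²) · [1 + (r/z)²]^(−5/2)
r/z = 0/3.1 = 0; [1+(r/z)²]^(−5/2) = 1.
Δσ_z = 3×1690/(2π×3.1²) × 1 = 83.966 × 1 = 83.97 kPa

Δσ_z ≈ 84 kPa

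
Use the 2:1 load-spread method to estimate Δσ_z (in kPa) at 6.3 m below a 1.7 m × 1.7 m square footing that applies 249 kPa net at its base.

By the 2:1 method the load spreads at 1 horizontal : 2 vertical, so at depth z the loaded area has grown by z in each plan dimension:
Δσ = qBL/((B+z)(L+z)) = 249×1.7×1.7/((1.7+6.3)(1.7+6.3)) = 11.244 kPa

Δσ_z ≈ 11.2 kPa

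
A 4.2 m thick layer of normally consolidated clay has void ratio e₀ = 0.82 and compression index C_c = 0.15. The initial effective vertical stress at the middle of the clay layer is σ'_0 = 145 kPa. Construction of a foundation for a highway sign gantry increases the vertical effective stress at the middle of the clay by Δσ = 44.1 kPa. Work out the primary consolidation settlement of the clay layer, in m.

Final effective stress: σ'_f = σ'_0 + Δσ = 145 + 44.1 = 189.1 kPa.
Normally consolidated clay, so the full stress increment lies on the virgin compression line:
S_c = C_c·H/(1+e₀)·log₁₀(σ'_f/σ'_0) = 0.15×4.2/(1+0.82)×log₁₀(189.1/145)
    = 0.34615 × 0.11532 = 0.03992 m

S_c ≈ 0.0399 m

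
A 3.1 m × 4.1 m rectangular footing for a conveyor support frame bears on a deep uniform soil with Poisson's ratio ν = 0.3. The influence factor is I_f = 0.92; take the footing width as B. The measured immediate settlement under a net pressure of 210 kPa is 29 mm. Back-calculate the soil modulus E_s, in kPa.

S_e = q·B·(1−ν²)/E_s · I_f  ⇒  E_s = q·B·(1−ν²)·I_f / S_e.
E_s = 210 × 3.1 × 0.91 × 0.92 / 0.029 = 18790 kPa

E_s ≈ 18800 kPa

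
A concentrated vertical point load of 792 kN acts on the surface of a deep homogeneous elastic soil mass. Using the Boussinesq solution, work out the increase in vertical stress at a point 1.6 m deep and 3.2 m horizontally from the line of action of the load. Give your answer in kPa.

Δσ_z ≈ 2.64 kPa

Boussinesq vertical stress below a point load on an elastic half-space:
Δσ_z = 3P/(2πz²) · [1 + (r/z)²]^(−5/2)
r/z = 3.2/1.6 = 2; [1+(r/z)²]^(−5/2) = 0.017889.
Δσ_z = 3×792/(2π×1.6²) × 0.017889 = 147.72 × 0.017889 = 2.643 kPa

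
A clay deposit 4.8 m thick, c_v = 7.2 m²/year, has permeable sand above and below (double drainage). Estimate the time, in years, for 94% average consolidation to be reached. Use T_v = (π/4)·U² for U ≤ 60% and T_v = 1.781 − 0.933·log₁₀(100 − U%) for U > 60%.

t ≈ 0.844 years

Drainage path length: H_d = H/2 = 2.4 m (double drainage).
U > 60%: T_v = 1.781 − 0.933·log₁₀(100 − 94) = 1.055.
t = T_v·H_d²/c_v = 1.055×2.4²/7.2 = 0.844 years.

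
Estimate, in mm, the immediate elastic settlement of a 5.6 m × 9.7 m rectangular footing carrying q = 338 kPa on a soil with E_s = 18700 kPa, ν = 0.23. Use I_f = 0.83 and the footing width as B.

Immediate (elastic) settlement: S_e = q·B·(1−ν²)/E_s · I_f.
S_e = 338 × 5.6 × (1 − 0.23²) / 18700 × 0.83
    = 338 × 5.6 × 0.9471 / 18700 × 0.83
    = 0.07957 m = 79.57 mm

S_e ≈ 79.6 mm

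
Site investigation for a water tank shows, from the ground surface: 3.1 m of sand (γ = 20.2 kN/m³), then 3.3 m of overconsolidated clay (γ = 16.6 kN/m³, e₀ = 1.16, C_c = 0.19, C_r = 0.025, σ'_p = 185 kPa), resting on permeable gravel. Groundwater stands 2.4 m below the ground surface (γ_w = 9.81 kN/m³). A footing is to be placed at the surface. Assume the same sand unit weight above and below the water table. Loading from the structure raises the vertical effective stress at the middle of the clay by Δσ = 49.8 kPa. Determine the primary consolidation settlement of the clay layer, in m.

S_c ≈ 0.00922 m

Mid-depth of clay below the ground surface: z = 3.1 + 3.3/2 = 4.75 m.
Total vertical stress at mid-clay: σ_v = 20.2×3.1 + 16.6×1.65 = 90.01 kPa.
Pore pressure: u = 9.81×(4.75 − 2.4) = 23.054 kPa.
Initial effective stress: σ'_0 = σ_v − u = 90.01 − 23.054 = 66.956 kPa.
Final effective stress: σ'_f = 66.956 + 49.8 = 116.76 kPa.
σ'_f = 116.76 ≤ σ'_p = 185 kPa, so the clay remains overconsolidated and only the recompression index applies:
S_c = C_r·H/(1+e₀)·log₁₀(σ'_f/σ'_0) = 0.025×3.3/2.16×log₁₀(116.76/66.956)
    = 0.038195 × 0.2415 = 0.009224 m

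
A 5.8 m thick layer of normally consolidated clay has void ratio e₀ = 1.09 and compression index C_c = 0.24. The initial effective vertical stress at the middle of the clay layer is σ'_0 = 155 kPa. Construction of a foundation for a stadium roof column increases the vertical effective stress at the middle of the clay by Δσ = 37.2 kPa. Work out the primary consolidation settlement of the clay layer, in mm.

Final effective stress: σ'_f = σ'_0 + Δσ = 155 + 37.2 = 192.2 kPa.
Normally consolidated clay, so the full stress increment lies on the virgin compression line:
S_c = C_c·H/(1+e₀)·log₁₀(σ'_f/σ'_0) = 0.24×5.8/(1+1.09)×log₁₀(192.2/155)
    = 0.66603 × 0.093422 = 0.06222 m

S_c ≈ 62.2 mm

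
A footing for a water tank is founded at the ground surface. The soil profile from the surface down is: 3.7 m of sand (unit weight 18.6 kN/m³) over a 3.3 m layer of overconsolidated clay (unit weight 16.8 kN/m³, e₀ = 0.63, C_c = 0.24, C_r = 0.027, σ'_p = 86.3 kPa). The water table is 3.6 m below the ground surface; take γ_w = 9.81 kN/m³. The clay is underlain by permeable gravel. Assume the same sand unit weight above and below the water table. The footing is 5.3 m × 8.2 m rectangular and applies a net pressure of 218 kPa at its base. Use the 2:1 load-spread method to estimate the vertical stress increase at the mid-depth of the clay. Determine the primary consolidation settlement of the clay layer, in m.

Mid-depth of clay below the ground surface: z = 3.7 + 3.3/2 = 5.35 m.
Total vertical stress at mid-clay: σ_v = 18.6×3.7 + 16.8×1.65 = 96.54 kPa.
Pore pressure: u = 9.81×(5.35 − 3.6) = 17.168 kPa.
Initial effective stress: σ'_0 = σ_v − u = 96.54 − 17.168 = 79.372 kPa.
Stress increase at mid-clay by the 2:1 spreading method:
Δσ = qBL/((B+z)(L+z)) = 218×5.3×8.2/((5.3+5.35)(8.2+5.35)) = 65.653 kPa
Final effective stress: σ'_f = 79.372 + 65.653 = 145.03 kPa.
σ'_f = 145.03 > σ'_p = 86.3 kPa, so the stress path crosses the preconsolidation pressure — recompression up to σ'_p, then virgin compression beyond:
S_c = H/(1+e₀)·[C_r·log₁₀(σ'_p/σ'_0) + C_c·log₁₀(σ'_f/σ'_p)]
    = 3.3/1.63 × [0.027×log₁₀(86.3/79.372) + 0.24×log₁₀(145.03/86.3)]
    = 2.0245 × [0.00098127 + 0.054107] = 0.1115 m

S_c ≈ 0.112 m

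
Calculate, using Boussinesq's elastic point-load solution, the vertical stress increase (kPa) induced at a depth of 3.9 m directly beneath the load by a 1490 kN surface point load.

Δσ_z ≈ 46.8 kPa

Boussinesq vertical stress below a point load on an elastic half-space:
Δσ_z = 3P/(2πz²) · [1 + (r/z)²]^(−5/2)
r/z = 0/3.9 = 0; [1+(r/z)²]^(−5/2) = 1.
Δσ_z = 3×1490/(2π×3.9²) × 1 = 46.773 × 1 = 46.77 kPa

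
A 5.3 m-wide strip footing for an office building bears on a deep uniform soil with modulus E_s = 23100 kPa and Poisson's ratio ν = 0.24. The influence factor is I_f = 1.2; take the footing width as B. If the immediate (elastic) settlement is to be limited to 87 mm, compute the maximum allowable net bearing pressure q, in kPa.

S_e = q·B·(1−ν²)/E_s · I_f  ⇒  q = S_e·E_s / (B·(1−ν²)·I_f).
q = 0.087 × 23100 / (5.3 × 0.9424 × 1.2) = 335.3 kPa

q ≈ 335 kPa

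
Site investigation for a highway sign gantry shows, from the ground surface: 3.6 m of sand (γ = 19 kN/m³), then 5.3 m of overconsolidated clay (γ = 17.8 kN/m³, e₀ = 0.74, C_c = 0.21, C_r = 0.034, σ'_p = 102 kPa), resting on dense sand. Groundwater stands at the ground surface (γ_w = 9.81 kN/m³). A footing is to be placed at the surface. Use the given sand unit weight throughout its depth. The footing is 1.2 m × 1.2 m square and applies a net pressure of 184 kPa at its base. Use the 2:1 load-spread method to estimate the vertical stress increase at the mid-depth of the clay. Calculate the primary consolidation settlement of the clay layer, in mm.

Mid-depth of clay below the ground surface: z = 3.6 + 5.3/2 = 6.25 m.
Total vertical stress at mid-clay: σ_v = 19×3.6 + 17.8×2.65 = 115.57 kPa.
Pore pressure: u = 9.81×(6.25 − 0) = 61.312 kPa.
Initial effective stress: σ'_0 = σ_v − u = 115.57 − 61.312 = 54.258 kPa.
Stress increase at mid-clay by the 2:1 spreading method:
Δσ = qBL/((B+z)(L+z)) = 184×1.2×1.2/((1.2+6.25)(1.2+6.25)) = 4.7738 kPa
Final effective stress: σ'_f = 54.258 + 4.7738 = 59.032 kPa.
σ'_f = 59.032 ≤ σ'_p = 102 kPa, so the clay remains overconsolidated and only the recompression index applies:
S_c = C_r·H/(1+e₀)·log₁₀(σ'_f/σ'_0) = 0.034×5.3/1.74×log₁₀(59.032/54.258)
    = 0.10356 × 0.036624 = 0.003793 m

S_c ≈ 3.79 mm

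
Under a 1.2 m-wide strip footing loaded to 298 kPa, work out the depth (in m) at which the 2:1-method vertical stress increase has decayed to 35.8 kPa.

z ≈ 8.79 m

2:1 spreading — at depth z the loaded area has grown by z in each plan dimension:
qB/(B+z) = Δσ_z ⇒ z = qB/Δσ_z − B = 298×1.2/35.8 − 1.2 = 8.789 m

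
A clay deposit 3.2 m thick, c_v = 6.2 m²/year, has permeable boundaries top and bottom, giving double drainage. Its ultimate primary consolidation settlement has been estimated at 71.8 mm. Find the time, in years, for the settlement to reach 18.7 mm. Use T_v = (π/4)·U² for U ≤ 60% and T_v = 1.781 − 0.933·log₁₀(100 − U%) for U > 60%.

t ≈ 0.022 years

Drainage path length: H_d = H/2 = 1.6 m (double drainage).
U = S(t)/S_ult = 18.7/71.8 = 0.2604.
U ≤ 60%: T_v = (π/4)·U² = (π/4)×0.26045² = 0.053275.
t = T_v·H_d²/c_v = 0.053275×1.6²/6.2 = 0.022 years.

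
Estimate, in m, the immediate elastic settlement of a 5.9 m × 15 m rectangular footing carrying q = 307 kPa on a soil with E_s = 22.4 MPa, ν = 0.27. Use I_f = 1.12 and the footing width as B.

Immediate (elastic) settlement: S_e = q·B·(1−ν²)/E_s · I_f.
E_s = 22.4 MPa = 22400 kPa.
S_e = 307 × 5.9 × (1 − 0.27²) / 22400 × 1.12
    = 307 × 5.9 × 0.9271 / 22400 × 1.12
    = 0.08396 m

S_e ≈ 0.084 m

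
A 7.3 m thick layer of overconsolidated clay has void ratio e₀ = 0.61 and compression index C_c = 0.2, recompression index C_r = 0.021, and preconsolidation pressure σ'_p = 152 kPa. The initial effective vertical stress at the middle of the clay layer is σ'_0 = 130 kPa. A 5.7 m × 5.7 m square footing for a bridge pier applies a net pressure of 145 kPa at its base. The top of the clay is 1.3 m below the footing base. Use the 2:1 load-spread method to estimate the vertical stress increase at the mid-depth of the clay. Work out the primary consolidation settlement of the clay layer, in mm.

S_c ≈ 54.1 mm

Mid-depth of clay below the footing base: z = 1.3 + 7.3/2 = 4.95 m.
Stress increase at mid-clay by the 2:1 spreading method:
Δσ = qBL/((B+z)(L+z)) = 145×5.7×5.7/((5.7+4.95)(5.7+4.95)) = 41.535 kPa
Final effective stress: σ'_f = 130 + 41.535 = 171.53 kPa.
σ'_f = 171.53 > σ'_p = 152 kPa, so the stress path crosses the preconsolidation pressure — recompression up to σ'_p, then virgin compression beyond:
S_c = H/(1+e₀)·[C_r·log₁₀(σ'_p/σ'_0) + C_c·log₁₀(σ'_f/σ'_p)]
    = 7.3/1.61 × [0.021×log₁₀(152/130) + 0.2×log₁₀(171.53/152)]
    = 4.5342 × [0.0014259 + 0.010499] = 0.05407 m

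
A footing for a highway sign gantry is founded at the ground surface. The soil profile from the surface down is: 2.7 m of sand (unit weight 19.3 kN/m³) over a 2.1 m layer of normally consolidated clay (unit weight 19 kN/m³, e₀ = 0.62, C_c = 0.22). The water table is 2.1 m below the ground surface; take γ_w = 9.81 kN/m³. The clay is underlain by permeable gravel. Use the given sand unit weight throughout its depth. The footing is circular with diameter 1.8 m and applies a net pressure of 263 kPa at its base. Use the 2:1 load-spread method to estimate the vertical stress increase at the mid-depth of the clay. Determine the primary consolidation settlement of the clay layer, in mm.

S_c ≈ 49.8 mm

Mid-depth of clay below the ground surface: z = 2.7 + 2.1/2 = 3.75 m.
Total vertical stress at mid-clay: σ_v = 19.3×2.7 + 19×1.05 = 72.06 kPa.
Pore pressure: u = 9.81×(3.75 − 2.1) = 16.186 kPa.
Initial effective stress: σ'_0 = σ_v − u = 72.06 − 16.186 = 55.874 kPa.
Stress increase at mid-clay by the 2:1 spreading method:
Δσ ≈ qD²/(D+z)² = 263×1.8²/(1.8+3.75)² = 27.664 kPa
Final effective stress: σ'_f = σ'_0 + Δσ = 55.874 + 27.664 = 83.538 kPa.
Normally consolidated clay, so the full stress increment lies on the virgin compression line:
S_c = C_c·H/(1+e₀)·log₁₀(σ'_f/σ'_0) = 0.22×2.1/(1+0.62)×log₁₀(83.538/55.874)
    = 0.28519 × 0.17467 = 0.04981 m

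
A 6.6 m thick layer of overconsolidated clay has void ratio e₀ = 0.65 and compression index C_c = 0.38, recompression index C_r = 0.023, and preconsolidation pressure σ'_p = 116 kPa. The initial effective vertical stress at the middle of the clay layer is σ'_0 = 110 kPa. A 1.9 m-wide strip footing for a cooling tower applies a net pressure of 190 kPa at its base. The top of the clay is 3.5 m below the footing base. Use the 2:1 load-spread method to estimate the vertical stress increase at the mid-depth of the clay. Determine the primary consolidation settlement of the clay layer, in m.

S_c ≈ 0.178 m

Mid-depth of clay below the footing base: z = 3.5 + 6.6/2 = 6.8 m.
Stress increase at mid-clay by the 2:1 spreading method:
Δσ = qB/(B+z) = 190×1.9/(1.9+6.8) = 41.494 kPa
Final effective stress: σ'_f = 110 + 41.494 = 151.49 kPa.
σ'_f = 151.49 > σ'_p = 116 kPa, so the stress path crosses the preconsolidation pressure — recompression up to σ'_p, then virgin compression beyond:
S_c = H/(1+e₀)·[C_r·log₁₀(σ'_p/σ'_0) + C_c·log₁₀(σ'_f/σ'_p)]
    = 6.6/1.65 × [0.023×log₁₀(116/110) + 0.38×log₁₀(151.49/116)]
    = 4 × [0.0005305 + 0.044052] = 0.1783 m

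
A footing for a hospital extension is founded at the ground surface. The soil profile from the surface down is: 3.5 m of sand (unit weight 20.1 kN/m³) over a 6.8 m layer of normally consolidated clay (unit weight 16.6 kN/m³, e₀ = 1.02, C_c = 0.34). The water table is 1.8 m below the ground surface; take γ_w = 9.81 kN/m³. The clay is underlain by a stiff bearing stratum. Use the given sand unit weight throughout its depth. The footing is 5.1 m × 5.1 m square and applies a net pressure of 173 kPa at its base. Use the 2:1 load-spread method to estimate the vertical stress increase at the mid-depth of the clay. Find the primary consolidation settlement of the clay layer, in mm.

Mid-depth of clay below the ground surface: z = 3.5 + 6.8/2 = 6.9 m.
Total vertical stress at mid-clay: σ_v = 20.1×3.5 + 16.6×3.4 = 126.79 kPa.
Pore pressure: u = 9.81×(6.9 − 1.8) = 50.031 kPa.
Initial effective stress: σ'_0 = σ_v − u = 126.79 − 50.031 = 76.759 kPa.
Stress increase at mid-clay by the 2:1 spreading method:
Δσ = qBL/((B+z)(L+z)) = 173×5.1×5.1/((5.1+6.9)(5.1+6.9)) = 31.248 kPa
Final effective stress: σ'_f = σ'_0 + Δσ = 76.759 + 31.248 = 108.01 kPa.
Normally consolidated clay, so the full stress increment lies on the virgin compression line:
S_c = C_c·H/(1+e₀)·log₁₀(σ'_f/σ'_0) = 0.34×6.8/(1+1.02)×log₁₀(108.01/76.759)
    = 1.1446 × 0.14833 = 0.1698 m

S_c ≈ 170 mm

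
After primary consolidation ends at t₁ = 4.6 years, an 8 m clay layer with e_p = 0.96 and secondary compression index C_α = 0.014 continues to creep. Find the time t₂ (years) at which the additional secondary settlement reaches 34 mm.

S_s = C_α·H/(1+e_p)·log₁₀(t₂/t₁) ⇒ log₁₀(t₂/t₁) = S_s·(1+e_p)/(C_α·H).
log₁₀(t₂/t₁) = 0.034 × (1+0.96) / (0.014×8) = 0.595
t₂ = t₁ × 10^0.595 = 4.6 × 3.936 = 18.1 years

t₂ ≈ 18.1 years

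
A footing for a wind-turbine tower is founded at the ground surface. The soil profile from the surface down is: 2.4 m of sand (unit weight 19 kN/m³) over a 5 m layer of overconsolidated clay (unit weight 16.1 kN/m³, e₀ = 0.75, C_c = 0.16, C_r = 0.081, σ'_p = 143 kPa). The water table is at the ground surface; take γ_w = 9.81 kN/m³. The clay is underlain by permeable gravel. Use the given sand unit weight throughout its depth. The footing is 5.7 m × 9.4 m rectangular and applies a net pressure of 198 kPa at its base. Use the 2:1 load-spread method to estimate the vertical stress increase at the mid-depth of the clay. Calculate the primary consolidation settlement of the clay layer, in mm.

Mid-depth of clay below the ground surface: z = 2.4 + 5/2 = 4.9 m.
Total vertical stress at mid-clay: σ_v = 19×2.4 + 16.1×2.5 = 85.85 kPa.
Pore pressure: u = 9.81×(4.9 − 0) = 48.069 kPa.
Initial effective stress: σ'_0 = σ_v − u = 85.85 − 48.069 = 37.781 kPa.
Stress increase at mid-clay by the 2:1 spreading method:
Δσ = qBL/((B+z)(L+z)) = 198×5.7×9.4/((5.7+4.9)(9.4+4.9)) = 69.988 kPa
Final effective stress: σ'_f = 37.781 + 69.988 = 107.77 kPa.
σ'_f = 107.77 ≤ σ'_p = 143 kPa, so the clay remains overconsolidated and only the recompression index applies:
S_c = C_r·H/(1+e₀)·log₁₀(σ'_f/σ'_0) = 0.081×5/1.75×log₁₀(107.77/37.781)
    = 0.23143 × 0.45522 = 0.1053 m

S_c ≈ 105 mm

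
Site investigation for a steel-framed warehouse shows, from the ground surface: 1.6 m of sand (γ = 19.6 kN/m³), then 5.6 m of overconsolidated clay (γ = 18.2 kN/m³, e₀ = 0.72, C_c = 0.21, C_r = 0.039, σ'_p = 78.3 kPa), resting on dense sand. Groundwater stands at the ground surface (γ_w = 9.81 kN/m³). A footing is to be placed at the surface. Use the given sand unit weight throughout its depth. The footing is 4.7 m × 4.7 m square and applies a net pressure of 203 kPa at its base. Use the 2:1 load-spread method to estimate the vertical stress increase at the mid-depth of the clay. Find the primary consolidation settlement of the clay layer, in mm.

S_c ≈ 90.3 mm

Mid-depth of clay below the ground surface: z = 1.6 + 5.6/2 = 4.4 m.
Total vertical stress at mid-clay: σ_v = 19.6×1.6 + 18.2×2.8 = 82.32 kPa.
Pore pressure: u = 9.81×(4.4 − 0) = 43.164 kPa.
Initial effective stress: σ'_0 = σ_v − u = 82.32 − 43.164 = 39.156 kPa.
Stress increase at mid-clay by the 2:1 spreading method:
Δσ = qBL/((B+z)(L+z)) = 203×4.7×4.7/((4.7+4.4)(4.7+4.4)) = 54.151 kPa
Final effective stress: σ'_f = 39.156 + 54.151 = 93.307 kPa.
σ'_f = 93.307 > σ'_p = 78.3 kPa, so the stress path crosses the preconsolidation pressure — recompression up to σ'_p, then virgin compression beyond:
S_c = H/(1+e₀)·[C_r·log₁₀(σ'_p/σ'_0) + C_c·log₁₀(σ'_f/σ'_p)]
    = 5.6/1.72 × [0.039×log₁₀(78.3/39.156) + 0.21×log₁₀(93.307/78.3)]
    = 3.2558 × [0.011738 + 0.015992] = 0.09028 m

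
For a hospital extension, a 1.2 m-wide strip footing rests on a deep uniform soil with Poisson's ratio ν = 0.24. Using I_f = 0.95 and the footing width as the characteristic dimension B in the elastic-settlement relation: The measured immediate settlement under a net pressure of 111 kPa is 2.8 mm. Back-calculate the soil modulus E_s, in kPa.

S_e = q·B·(1−ν²)/E_s · I_f  ⇒  E_s = q·B·(1−ν²)·I_f / S_e.
E_s = 111 × 1.2 × 0.9424 × 0.95 / 0.0028 = 42590 kPa

E_s ≈ 42600 kPa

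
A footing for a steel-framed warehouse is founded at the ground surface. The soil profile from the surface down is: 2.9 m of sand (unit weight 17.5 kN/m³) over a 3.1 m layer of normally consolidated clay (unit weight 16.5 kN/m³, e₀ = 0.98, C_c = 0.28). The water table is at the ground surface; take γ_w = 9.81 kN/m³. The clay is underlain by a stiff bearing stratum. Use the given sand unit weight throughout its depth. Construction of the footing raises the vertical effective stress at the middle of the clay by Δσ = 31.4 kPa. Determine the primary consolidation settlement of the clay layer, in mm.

Mid-depth of clay below the ground surface: z = 2.9 + 3.1/2 = 4.45 m.
Total vertical stress at mid-clay: σ_v = 17.5×2.9 + 16.5×1.55 = 76.325 kPa.
Pore pressure: u = 9.81×(4.45 − 0) = 43.655 kPa.
Initial effective stress: σ'_0 = σ_v − u = 76.325 − 43.655 = 32.67 kPa.
Final effective stress: σ'_f = σ'_0 + Δσ = 32.67 + 31.4 = 64.07 kPa.
Normally consolidated clay, so the full stress increment lies on the virgin compression line:
S_c = C_c·H/(1+e₀)·log₁₀(σ'_f/σ'_0) = 0.28×3.1/(1+0.98)×log₁₀(64.07/32.67)
    = 0.43838 × 0.29251 = 0.1282 m

S_c ≈ 128 mm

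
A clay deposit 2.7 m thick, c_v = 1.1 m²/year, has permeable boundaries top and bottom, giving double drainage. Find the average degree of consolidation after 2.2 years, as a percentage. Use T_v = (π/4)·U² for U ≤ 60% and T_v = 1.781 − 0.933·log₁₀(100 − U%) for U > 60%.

U ≈ 96.9 %

Drainage path length: H_d = H/2 = 1.35 m (double drainage).
T_v = c_v·t/H_d² = 1.1×2.2/1.35² = 1.3278.
T_v = 1.3278 corresponds to the U > 60% branch:
U = 1 − 10^((1.781 − T_v)/0.933)/100 = 0.9694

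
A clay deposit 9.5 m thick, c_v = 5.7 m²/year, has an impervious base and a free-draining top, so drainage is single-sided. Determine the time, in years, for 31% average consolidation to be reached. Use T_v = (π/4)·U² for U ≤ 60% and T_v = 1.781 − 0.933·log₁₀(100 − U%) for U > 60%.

t ≈ 1.2 years

Drainage path length: H_d = H = 9.5 m (single drainage).
U ≤ 60%: T_v = (π/4)·U² = (π/4)×0.31² = 0.075477.
t = T_v·H_d²/c_v = 0.075477×9.5²/5.7 = 1.195 years.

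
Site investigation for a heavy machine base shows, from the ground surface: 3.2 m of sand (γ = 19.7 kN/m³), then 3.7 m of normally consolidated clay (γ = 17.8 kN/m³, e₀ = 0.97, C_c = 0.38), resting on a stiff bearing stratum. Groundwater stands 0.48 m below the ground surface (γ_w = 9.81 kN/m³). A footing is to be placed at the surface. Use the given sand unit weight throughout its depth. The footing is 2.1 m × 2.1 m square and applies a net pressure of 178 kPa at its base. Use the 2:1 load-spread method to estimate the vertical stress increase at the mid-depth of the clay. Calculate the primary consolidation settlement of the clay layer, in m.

Mid-depth of clay below the ground surface: z = 3.2 + 3.7/2 = 5.05 m.
Total vertical stress at mid-clay: σ_v = 19.7×3.2 + 17.8×1.85 = 95.97 kPa.
Pore pressure: u = 9.81×(5.05 − 0.48) = 44.832 kPa.
Initial effective stress: σ'_0 = σ_v − u = 95.97 − 44.832 = 51.138 kPa.
Stress increase at mid-clay by the 2:1 spreading method:
Δσ = qBL/((B+z)(L+z)) = 178×2.1×2.1/((2.1+5.05)(2.1+5.05)) = 15.355 kPa
Final effective stress: σ'_f = σ'_0 + Δσ = 51.138 + 15.355 = 66.493 kPa.
Normally consolidated clay, so the full stress increment lies on the virgin compression line:
S_c = C_c·H/(1+e₀)·log₁₀(σ'_f/σ'_0) = 0.38×3.7/(1+0.97)×log₁₀(66.493/51.138)
    = 0.71371 × 0.11403 = 0.08138 m

S_c ≈ 0.0814 m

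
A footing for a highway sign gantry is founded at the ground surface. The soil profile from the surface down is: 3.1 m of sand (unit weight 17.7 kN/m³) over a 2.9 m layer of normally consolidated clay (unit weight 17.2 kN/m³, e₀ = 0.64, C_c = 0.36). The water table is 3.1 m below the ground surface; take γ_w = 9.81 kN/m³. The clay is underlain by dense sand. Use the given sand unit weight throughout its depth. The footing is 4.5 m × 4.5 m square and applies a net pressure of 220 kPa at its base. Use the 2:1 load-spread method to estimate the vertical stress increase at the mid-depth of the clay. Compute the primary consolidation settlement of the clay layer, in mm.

S_c ≈ 167 mm

Mid-depth of clay below the ground surface: z = 3.1 + 2.9/2 = 4.55 m.
Total vertical stress at mid-clay: σ_v = 17.7×3.1 + 17.2×1.45 = 79.81 kPa.
Pore pressure: u = 9.81×(4.55 − 3.1) = 14.225 kPa.
Initial effective stress: σ'_0 = σ_v − u = 79.81 − 14.225 = 65.585 kPa.
Stress increase at mid-clay by the 2:1 spreading method:
Δσ = qBL/((B+z)(L+z)) = 220×4.5×4.5/((4.5+4.55)(4.5+4.55)) = 54.394 kPa
Final effective stress: σ'_f = σ'_0 + Δσ = 65.585 + 54.394 = 119.98 kPa.
Normally consolidated clay, so the full stress increment lies on the virgin compression line:
S_c = C_c·H/(1+e₀)·log₁₀(σ'_f/σ'_0) = 0.36×2.9/(1+0.64)×log₁₀(119.98/65.585)
    = 0.63659 × 0.2623 = 0.167 m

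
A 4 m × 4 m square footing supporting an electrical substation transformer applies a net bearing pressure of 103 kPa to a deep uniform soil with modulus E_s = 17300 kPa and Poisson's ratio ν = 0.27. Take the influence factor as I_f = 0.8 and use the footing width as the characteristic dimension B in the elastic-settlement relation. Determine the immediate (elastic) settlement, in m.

Immediate (elastic) settlement: S_e = q·B·(1−ν²)/E_s · I_f.
S_e = 103 × 4 × (1 − 0.27²) / 17300 × 0.8
    = 103 × 4 × 0.9271 / 17300 × 0.8
    = 0.01766 m

S_e ≈ 0.0177 m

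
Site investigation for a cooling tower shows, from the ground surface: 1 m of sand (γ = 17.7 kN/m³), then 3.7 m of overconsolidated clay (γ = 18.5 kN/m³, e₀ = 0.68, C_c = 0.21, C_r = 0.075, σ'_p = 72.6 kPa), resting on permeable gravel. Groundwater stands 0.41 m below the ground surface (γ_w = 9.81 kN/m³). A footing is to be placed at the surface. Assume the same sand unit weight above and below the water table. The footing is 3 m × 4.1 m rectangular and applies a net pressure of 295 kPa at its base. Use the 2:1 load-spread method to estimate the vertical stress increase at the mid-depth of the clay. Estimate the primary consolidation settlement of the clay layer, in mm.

S_c ≈ 165 mm

Mid-depth of clay below the ground surface: z = 1 + 3.7/2 = 2.85 m.
Total vertical stress at mid-clay: σ_v = 17.7×1 + 18.5×1.85 = 51.925 kPa.
Pore pressure: u = 9.81×(2.85 − 0.41) = 23.936 kPa.
Initial effective stress: σ'_0 = σ_v − u = 51.925 − 23.936 = 27.989 kPa.
Stress increase at mid-clay by the 2:1 spreading method:
Δσ = qBL/((B+z)(L+z)) = 295×3×4.1/((3+2.85)(4.1+2.85)) = 89.246 kPa
Final effective stress: σ'_f = 27.989 + 89.246 = 117.23 kPa.
σ'_f = 117.23 > σ'_p = 72.6 kPa, so the stress path crosses the preconsolidation pressure — recompression up to σ'_p, then virgin compression beyond:
S_c = H/(1+e₀)·[C_r·log₁₀(σ'_p/σ'_0) + C_c·log₁₀(σ'_f/σ'_p)]
    = 3.7/1.68 × [0.075×log₁₀(72.6/27.989) + 0.21×log₁₀(117.23/72.6)]
    = 2.2024 × [0.031046 + 0.043701] = 0.1646 m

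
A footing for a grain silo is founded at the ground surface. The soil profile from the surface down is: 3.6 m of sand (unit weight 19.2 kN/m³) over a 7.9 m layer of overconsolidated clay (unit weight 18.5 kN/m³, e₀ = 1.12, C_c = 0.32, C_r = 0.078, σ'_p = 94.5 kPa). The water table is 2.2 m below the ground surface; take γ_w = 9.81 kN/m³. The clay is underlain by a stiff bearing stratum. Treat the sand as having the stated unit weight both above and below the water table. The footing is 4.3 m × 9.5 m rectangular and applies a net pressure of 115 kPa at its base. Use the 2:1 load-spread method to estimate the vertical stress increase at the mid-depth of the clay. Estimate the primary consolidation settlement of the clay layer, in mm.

S_c ≈ 99 mm

Mid-depth of clay below the ground surface: z = 3.6 + 7.9/2 = 7.55 m.
Total vertical stress at mid-clay: σ_v = 19.2×3.6 + 18.5×3.95 = 142.19 kPa.
Pore pressure: u = 9.81×(7.55 − 2.2) = 52.483 kPa.
Initial effective stress: σ'_0 = σ_v − u = 142.19 − 52.483 = 89.707 kPa.
Stress increase at mid-clay by the 2:1 spreading method:
Δσ = qBL/((B+z)(L+z)) = 115×4.3×9.5/((4.3+7.55)(9.5+7.55)) = 23.251 kPa
Final effective stress: σ'_f = 89.707 + 23.251 = 112.96 kPa.
σ'_f = 112.96 > σ'_p = 94.5 kPa, so the stress path crosses the preconsolidation pressure — recompression up to σ'_p, then virgin compression beyond:
S_c = H/(1+e₀)·[C_r·log₁₀(σ'_p/σ'_0) + C_c·log₁₀(σ'_f/σ'_p)]
    = 7.9/2.12 × [0.078×log₁₀(94.5/89.707) + 0.32×log₁₀(112.96/94.5)]
    = 3.7264 × [0.0017632 + 0.024798] = 0.09898 m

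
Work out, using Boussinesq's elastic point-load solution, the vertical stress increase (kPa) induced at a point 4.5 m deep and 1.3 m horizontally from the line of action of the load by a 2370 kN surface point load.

Δσ_z ≈ 45.7 kPa

Boussinesq vertical stress below a point load on an elastic half-space:
Δσ_z = 3P/(2πz²) · [1 + (r/z)²]^(−5/2)
r/z = 1.3/4.5 = 0.28889; [1+(r/z)²]^(−5/2) = 0.81841.
Δσ_z = 3×2370/(2π×4.5²) × 0.81841 = 55.881 × 0.81841 = 45.73 kPa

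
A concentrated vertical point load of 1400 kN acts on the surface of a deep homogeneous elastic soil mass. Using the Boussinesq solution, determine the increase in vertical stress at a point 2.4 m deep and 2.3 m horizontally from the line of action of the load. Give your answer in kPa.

Δσ_z ≈ 22.8 kPa

Boussinesq vertical stress below a point load on an elastic half-space:
Δσ_z = 3P/(2πz²) · [1 + (r/z)²]^(−5/2)
r/z = 2.3/2.4 = 0.95833; [1+(r/z)²]^(−5/2) = 0.19618.
Δσ_z = 3×1400/(2π×2.4²) × 0.19618 = 116.05 × 0.19618 = 22.77 kPa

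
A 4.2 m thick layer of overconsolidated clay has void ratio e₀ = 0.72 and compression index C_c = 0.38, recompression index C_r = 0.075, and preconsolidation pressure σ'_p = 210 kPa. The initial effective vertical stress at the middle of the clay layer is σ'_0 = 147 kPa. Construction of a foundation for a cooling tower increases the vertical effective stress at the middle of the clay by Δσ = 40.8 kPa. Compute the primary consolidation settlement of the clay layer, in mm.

Final effective stress: σ'_f = 147 + 40.8 = 187.8 kPa.
σ'_f = 187.8 ≤ σ'_p = 210 kPa, so the clay remains overconsolidated and only the recompression index applies:
S_c = C_r·H/(1+e₀)·log₁₀(σ'_f/σ'_0) = 0.075×4.2/1.72×log₁₀(187.8/147)
    = 0.18314 × 0.10638 = 0.01948 m

S_c ≈ 19.5 mm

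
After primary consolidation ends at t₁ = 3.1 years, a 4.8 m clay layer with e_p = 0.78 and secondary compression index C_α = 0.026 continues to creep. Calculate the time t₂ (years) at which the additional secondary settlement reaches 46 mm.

S_s = C_α·H/(1+e_p)·log₁₀(t₂/t₁) ⇒ log₁₀(t₂/t₁) = S_s·(1+e_p)/(C_α·H).
log₁₀(t₂/t₁) = 0.046 × (1+0.78) / (0.026×4.8) = 0.6561
t₂ = t₁ × 10^0.6561 = 3.1 × 4.53 = 14.04 years

t₂ ≈ 14 years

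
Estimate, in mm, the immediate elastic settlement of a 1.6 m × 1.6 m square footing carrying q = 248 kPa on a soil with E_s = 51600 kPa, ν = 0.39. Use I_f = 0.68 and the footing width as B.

S_e ≈ 4.43 mm

Immediate (elastic) settlement: S_e = q·B·(1−ν²)/E_s · I_f.
S_e = 248 × 1.6 × (1 − 0.39²) / 51600 × 0.68
    = 248 × 1.6 × 0.8479 / 51600 × 0.68
    = 0.004434 m = 4.434 mm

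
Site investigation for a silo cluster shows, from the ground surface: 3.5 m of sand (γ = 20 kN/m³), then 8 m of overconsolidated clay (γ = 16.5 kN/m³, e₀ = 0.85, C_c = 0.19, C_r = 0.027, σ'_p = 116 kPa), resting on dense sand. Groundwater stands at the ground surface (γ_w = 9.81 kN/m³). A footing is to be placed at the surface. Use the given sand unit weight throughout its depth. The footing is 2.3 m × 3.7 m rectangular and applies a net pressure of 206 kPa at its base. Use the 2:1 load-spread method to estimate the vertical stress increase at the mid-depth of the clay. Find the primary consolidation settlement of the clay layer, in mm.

S_c ≈ 11.6 mm

Mid-depth of clay below the ground surface: z = 3.5 + 8/2 = 7.5 m.
Total vertical stress at mid-clay: σ_v = 20×3.5 + 16.5×4 = 136 kPa.
Pore pressure: u = 9.81×(7.5 − 0) = 73.575 kPa.
Initial effective stress: σ'_0 = σ_v − u = 136 − 73.575 = 62.425 kPa.
Stress increase at mid-clay by the 2:1 spreading method:
Δσ = qBL/((B+z)(L+z)) = 206×2.3×3.7/((2.3+7.5)(3.7+7.5)) = 15.972 kPa
Final effective stress: σ'_f = 62.425 + 15.972 = 78.397 kPa.
σ'_f = 78.397 ≤ σ'_p = 116 kPa, so the clay remains overconsolidated and only the recompression index applies:
S_c = C_r·H/(1+e₀)·log₁₀(σ'_f/σ'_0) = 0.027×8/1.85×log₁₀(78.397/62.425)
    = 0.11676 × 0.098941 = 0.01155 m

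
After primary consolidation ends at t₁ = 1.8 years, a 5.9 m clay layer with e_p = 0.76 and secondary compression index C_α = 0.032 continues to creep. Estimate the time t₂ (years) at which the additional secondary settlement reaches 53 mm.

t₂ ≈ 5.61 years

S_s = C_α·H/(1+e_p)·log₁₀(t₂/t₁) ⇒ log₁₀(t₂/t₁) = S_s·(1+e_p)/(C_α·H).
log₁₀(t₂/t₁) = 0.053 × (1+0.76) / (0.032×5.9) = 0.4941
t₂ = t₁ × 10^0.4941 = 1.8 × 3.119 = 5.615 years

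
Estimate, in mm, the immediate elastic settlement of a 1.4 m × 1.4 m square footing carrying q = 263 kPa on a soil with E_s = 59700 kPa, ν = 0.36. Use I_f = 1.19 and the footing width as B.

S_e ≈ 6.39 mm

Immediate (elastic) settlement: S_e = q·B·(1−ν²)/E_s · I_f.
S_e = 263 × 1.4 × (1 − 0.36²) / 59700 × 1.19
    = 263 × 1.4 × 0.8704 / 59700 × 1.19
    = 0.006388 m = 6.388 mm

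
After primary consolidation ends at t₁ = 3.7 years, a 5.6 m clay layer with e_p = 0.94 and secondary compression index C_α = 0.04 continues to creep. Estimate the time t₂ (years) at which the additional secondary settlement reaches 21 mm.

S_s = C_α·H/(1+e_p)·log₁₀(t₂/t₁) ⇒ log₁₀(t₂/t₁) = S_s·(1+e_p)/(C_α·H).
log₁₀(t₂/t₁) = 0.021 × (1+0.94) / (0.04×5.6) = 0.1819
t₂ = t₁ × 10^0.1819 = 3.7 × 1.52 = 5.624 years

t₂ ≈ 5.62 years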